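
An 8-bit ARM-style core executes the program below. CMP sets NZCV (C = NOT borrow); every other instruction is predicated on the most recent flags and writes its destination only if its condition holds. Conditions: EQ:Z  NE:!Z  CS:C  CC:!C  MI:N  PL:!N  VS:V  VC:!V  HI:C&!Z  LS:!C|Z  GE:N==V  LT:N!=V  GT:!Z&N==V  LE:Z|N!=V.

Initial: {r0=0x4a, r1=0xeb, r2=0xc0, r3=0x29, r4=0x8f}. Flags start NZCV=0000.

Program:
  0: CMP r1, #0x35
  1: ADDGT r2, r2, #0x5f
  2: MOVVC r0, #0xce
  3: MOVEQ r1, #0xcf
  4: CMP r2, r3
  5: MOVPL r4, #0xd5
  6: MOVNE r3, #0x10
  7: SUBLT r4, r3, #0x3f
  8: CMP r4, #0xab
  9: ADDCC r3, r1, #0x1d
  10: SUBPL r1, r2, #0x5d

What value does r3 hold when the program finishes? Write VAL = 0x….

VAL = 0x10

[0] flags=1010 → (cmp)
[1] flags=1010 GT?F → skip
[2] flags=1010 VC?T → r0=0xce
[3] flags=1010 EQ?F → skip
[4] flags=1010 → (cmp)
[5] flags=1010 PL?F → skip
[6] flags=1010 NE?T → r3=0x10
[7] flags=1010 LT?T → r4=0xd1
[8] flags=0010 → (cmp)
[9] flags=0010 CC?F → skip
[10] flags=0010 PL?T → r1=0x63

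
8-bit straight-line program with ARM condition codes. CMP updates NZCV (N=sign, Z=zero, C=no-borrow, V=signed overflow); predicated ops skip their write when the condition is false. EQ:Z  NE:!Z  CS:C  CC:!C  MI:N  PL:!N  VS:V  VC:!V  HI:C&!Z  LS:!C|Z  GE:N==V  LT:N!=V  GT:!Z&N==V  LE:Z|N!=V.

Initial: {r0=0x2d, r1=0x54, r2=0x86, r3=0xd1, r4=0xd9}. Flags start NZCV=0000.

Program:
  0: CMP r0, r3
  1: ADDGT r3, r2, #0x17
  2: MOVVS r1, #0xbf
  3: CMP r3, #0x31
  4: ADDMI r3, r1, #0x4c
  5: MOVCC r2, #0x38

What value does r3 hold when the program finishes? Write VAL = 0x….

VAL = 0x9d

[0] flags=0000 → (cmp)
[1] flags=0000 GT?T → r3=0x9d
[2] flags=0000 VS?F → skip
[3] flags=0011 → (cmp)
[4] flags=0011 MI?F → skip
[5] flags=0011 CC?F → skip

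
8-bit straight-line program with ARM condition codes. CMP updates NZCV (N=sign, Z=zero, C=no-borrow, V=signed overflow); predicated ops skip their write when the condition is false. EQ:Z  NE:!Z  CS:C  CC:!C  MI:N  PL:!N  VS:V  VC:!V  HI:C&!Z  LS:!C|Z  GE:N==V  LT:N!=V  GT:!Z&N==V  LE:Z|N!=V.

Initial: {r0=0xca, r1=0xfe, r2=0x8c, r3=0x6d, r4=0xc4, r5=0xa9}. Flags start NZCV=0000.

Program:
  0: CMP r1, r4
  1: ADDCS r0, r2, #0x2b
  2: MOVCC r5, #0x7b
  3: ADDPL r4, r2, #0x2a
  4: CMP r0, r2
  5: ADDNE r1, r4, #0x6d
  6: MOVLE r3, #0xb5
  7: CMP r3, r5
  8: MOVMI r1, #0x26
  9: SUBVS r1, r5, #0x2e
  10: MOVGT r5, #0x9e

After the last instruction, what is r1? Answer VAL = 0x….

VAL = 0x7b

0: ✓ CMP  NZCV=0010
1: ✓ ADDCS  r0←0xb7
2: · MOVCC
3: ✓ ADDPL  r4←0xb6
4: ✓ CMP  NZCV=0010
5: ✓ ADDNE  r1←0x23
6: · MOVLE
7: ✓ CMP  NZCV=1001
8: ✓ MOVMI  r1←0x26
9: ✓ SUBVS  r1←0x7b
10: ✓ MOVGT  r5←0x9e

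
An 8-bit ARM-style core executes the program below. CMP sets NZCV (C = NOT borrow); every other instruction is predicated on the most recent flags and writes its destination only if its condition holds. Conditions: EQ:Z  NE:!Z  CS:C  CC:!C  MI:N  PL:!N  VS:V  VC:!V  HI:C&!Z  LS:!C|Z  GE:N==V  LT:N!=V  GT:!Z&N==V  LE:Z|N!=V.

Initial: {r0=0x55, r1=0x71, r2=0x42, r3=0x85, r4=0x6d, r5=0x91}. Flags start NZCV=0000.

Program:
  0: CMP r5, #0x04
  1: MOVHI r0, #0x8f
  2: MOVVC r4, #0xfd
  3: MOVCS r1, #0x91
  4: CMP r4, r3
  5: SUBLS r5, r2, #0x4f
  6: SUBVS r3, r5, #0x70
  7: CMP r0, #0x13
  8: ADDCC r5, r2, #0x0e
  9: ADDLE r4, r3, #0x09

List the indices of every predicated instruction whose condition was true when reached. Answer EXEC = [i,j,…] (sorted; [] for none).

0: ✓ CMP  NZCV=1010
1: ✓ MOVHI  r0←0x8f
2: ✓ MOVVC  r4←0xfd
3: ✓ MOVCS  r1←0x91
4: ✓ CMP  NZCV=0010
5: · SUBLS
6: · SUBVS
7: ✓ CMP  NZCV=0011
8: · ADDCC
9: ✓ ADDLE  r4←0x8e

EXEC = [1,2,3,9]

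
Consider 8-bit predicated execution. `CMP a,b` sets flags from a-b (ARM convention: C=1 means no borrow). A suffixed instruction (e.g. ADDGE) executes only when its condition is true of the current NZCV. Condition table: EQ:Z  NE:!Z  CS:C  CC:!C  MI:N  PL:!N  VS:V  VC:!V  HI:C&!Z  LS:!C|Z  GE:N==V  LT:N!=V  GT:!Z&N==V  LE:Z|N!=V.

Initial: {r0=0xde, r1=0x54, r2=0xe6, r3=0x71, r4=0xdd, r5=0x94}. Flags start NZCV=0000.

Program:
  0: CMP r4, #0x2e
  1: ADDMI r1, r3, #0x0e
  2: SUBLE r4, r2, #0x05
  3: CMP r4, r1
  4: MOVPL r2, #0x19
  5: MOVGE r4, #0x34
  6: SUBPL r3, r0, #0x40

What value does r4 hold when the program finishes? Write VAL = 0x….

VAL = 0xe1

0: ✓ CMP  NZCV=1010
1: ✓ ADDMI  r1←0x7f
2: ✓ SUBLE  r4←0xe1
3: ✓ CMP  NZCV=0011
4: ✓ MOVPL  r2←0x19
5: · MOVGE
6: ✓ SUBPL  r3←0x9e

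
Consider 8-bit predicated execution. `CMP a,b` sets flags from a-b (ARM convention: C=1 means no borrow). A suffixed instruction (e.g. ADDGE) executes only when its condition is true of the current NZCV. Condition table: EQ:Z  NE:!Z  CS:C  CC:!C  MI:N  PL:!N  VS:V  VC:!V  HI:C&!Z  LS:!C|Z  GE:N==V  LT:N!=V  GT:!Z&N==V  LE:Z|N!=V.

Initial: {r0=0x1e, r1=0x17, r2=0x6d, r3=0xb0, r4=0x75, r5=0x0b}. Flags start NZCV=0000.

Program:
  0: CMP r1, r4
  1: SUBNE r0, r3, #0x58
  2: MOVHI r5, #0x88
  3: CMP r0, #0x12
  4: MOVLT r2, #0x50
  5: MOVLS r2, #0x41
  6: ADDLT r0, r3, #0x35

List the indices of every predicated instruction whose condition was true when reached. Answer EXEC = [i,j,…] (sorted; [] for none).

[0] flags=1000 → (cmp)
[1] flags=1000 NE?T → r0=0x58
[2] flags=1000 HI?F → skip
[3] flags=0010 → (cmp)
[4] flags=0010 LT?F → skip
[5] flags=0010 LS?F → skip
[6] flags=0010 LT?F → skip

EXEC = [1]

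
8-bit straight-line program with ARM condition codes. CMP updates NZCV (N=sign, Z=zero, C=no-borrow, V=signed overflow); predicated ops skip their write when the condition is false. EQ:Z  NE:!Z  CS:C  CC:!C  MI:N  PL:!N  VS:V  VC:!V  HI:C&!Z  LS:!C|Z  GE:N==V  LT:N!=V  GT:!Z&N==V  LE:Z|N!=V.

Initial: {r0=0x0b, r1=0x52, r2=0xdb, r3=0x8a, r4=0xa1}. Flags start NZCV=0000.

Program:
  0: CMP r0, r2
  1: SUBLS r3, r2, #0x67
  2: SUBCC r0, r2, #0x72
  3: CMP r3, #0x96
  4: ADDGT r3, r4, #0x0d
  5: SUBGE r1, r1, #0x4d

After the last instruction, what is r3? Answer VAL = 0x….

VAL = 0xae

0: ✓ CMP  NZCV=0000
1: ✓ SUBLS  r3←0x74
2: ✓ SUBCC  r0←0x69
3: ✓ CMP  NZCV=1001
4: ✓ ADDGT  r3←0xae
5: ✓ SUBGE  r1←0x05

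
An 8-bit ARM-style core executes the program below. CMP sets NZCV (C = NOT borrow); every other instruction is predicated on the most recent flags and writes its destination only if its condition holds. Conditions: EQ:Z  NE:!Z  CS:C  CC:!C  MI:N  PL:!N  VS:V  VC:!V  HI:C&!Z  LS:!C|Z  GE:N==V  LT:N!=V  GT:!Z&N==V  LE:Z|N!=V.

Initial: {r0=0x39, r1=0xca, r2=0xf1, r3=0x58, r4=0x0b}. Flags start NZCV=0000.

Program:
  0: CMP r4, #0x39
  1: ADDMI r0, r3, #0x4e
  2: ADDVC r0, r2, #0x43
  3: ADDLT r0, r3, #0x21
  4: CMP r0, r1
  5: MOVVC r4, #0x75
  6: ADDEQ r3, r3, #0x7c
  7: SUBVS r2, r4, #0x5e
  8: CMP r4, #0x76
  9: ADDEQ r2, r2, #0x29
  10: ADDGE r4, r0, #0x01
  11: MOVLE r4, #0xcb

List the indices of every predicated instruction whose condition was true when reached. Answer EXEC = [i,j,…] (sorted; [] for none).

EXEC = [1,2,3,7,11]

[0] flags=1000 → (cmp)
[1] flags=1000 MI?T → r0=0xa6
[2] flags=1000 VC?T → r0=0x34
[3] flags=1000 LT?T → r0=0x79
[4] flags=1001 → (cmp)
[5] flags=1001 VC?F → skip
[6] flags=1001 EQ?F → skip
[7] flags=1001 VS?T → r2=0xad
[8] flags=1000 → (cmp)
[9] flags=1000 EQ?F → skip
[10] flags=1000 GE?F → skip
[11] flags=1000 LE?T → r4=0xcb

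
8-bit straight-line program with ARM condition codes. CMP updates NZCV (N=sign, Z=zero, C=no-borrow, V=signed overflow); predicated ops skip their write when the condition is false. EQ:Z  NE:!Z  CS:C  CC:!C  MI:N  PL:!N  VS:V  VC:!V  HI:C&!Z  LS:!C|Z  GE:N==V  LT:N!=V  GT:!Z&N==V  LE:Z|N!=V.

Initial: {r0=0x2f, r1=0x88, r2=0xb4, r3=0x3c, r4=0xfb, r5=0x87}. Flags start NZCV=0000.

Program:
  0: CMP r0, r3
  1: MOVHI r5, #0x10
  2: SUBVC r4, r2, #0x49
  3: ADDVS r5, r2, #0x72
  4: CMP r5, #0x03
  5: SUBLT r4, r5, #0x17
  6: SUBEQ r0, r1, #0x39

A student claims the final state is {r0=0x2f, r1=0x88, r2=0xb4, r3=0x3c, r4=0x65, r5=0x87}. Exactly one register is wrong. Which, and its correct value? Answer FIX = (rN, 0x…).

[0] flags=1000 → (cmp)
[1] flags=1000 HI?F → skip
[2] flags=1000 VC?T → r4=0x6b
[3] flags=1000 VS?F → skip
[4] flags=1010 → (cmp)
[5] flags=1010 LT?T → r4=0x70
[6] flags=1010 EQ?F → skip

FIX = (r4, 0x70)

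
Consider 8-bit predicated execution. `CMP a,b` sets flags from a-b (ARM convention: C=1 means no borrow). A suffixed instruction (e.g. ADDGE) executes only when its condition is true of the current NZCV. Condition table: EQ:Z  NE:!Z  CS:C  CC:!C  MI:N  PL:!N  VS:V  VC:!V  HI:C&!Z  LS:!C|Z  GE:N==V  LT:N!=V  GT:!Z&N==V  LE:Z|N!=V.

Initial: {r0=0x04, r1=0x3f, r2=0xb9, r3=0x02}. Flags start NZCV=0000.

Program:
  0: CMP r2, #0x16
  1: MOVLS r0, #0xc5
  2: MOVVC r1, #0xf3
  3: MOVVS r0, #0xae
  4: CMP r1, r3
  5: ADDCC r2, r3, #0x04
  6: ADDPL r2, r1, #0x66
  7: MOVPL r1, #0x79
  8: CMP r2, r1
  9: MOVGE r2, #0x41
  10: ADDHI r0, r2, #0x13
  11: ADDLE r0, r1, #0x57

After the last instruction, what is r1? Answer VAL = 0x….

VAL = 0xf3

0: ✓ CMP  NZCV=1010
1: · MOVLS
2: ✓ MOVVC  r1←0xf3
3: · MOVVS
4: ✓ CMP  NZCV=1010
5: · ADDCC
6: · ADDPL
7: · MOVPL
8: ✓ CMP  NZCV=1000
9: · MOVGE
10: · ADDHI
11: ✓ ADDLE  r0←0x4a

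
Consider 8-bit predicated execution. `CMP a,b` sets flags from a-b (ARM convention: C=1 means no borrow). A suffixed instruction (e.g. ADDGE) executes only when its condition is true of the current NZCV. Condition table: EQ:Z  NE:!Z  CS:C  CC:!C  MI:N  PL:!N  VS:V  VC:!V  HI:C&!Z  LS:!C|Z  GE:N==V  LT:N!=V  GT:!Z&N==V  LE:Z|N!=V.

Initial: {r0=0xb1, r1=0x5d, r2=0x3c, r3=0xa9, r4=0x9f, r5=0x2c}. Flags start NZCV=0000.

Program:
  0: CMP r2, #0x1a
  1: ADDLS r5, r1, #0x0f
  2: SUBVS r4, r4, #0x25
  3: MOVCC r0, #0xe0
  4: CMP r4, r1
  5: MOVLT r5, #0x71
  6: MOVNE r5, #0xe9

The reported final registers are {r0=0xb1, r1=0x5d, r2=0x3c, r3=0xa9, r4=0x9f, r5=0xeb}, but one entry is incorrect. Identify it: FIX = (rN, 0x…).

0: ✓ CMP  NZCV=0010
1: · ADDLS
2: · SUBVS
3: · MOVCC
4: ✓ CMP  NZCV=0011
5: ✓ MOVLT  r5←0x71
6: ✓ MOVNE  r5←0xe9

FIX = (r5, 0xe9)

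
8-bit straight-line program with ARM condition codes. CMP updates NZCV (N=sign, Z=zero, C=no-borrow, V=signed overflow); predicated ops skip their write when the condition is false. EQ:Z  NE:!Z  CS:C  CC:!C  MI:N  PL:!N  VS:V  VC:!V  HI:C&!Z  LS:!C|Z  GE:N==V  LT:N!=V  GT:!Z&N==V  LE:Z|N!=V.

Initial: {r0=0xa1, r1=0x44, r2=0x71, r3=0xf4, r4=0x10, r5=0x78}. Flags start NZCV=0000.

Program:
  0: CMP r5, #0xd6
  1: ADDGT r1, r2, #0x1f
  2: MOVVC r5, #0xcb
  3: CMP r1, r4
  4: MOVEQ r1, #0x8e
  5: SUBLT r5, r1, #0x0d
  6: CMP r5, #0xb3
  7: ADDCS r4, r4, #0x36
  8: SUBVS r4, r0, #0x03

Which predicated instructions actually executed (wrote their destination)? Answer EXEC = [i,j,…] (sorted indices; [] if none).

EXEC = [1,5]

0: ✓ CMP  NZCV=1001
1: ✓ ADDGT  r1←0x90
2: · MOVVC
3: ✓ CMP  NZCV=1010
4: · MOVEQ
5: ✓ SUBLT  r5←0x83
6: ✓ CMP  NZCV=1000
7: · ADDCS
8: · SUBVS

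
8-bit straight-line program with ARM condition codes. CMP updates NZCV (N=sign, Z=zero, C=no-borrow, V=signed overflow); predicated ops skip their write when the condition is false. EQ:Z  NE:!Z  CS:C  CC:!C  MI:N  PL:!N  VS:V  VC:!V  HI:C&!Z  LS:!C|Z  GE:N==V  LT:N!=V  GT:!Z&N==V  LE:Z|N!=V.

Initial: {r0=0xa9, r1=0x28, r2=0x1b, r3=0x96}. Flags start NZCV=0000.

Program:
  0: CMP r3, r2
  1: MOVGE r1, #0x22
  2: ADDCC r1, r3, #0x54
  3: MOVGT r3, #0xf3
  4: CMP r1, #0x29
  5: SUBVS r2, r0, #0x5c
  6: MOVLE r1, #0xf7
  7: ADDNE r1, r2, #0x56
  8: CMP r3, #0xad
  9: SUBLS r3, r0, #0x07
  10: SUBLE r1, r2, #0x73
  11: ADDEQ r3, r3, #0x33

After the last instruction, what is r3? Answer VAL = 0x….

VAL = 0xa2

[0] flags=0011 → (cmp)
[1] flags=0011 GE?F → skip
[2] flags=0011 CC?F → skip
[3] flags=0011 GT?F → skip
[4] flags=1000 → (cmp)
[5] flags=1000 VS?F → skip
[6] flags=1000 LE?T → r1=0xf7
[7] flags=1000 NE?T → r1=0x71
[8] flags=1000 → (cmp)
[9] flags=1000 LS?T → r3=0xa2
[10] flags=1000 LE?T → r1=0xa8
[11] flags=1000 EQ?F → skip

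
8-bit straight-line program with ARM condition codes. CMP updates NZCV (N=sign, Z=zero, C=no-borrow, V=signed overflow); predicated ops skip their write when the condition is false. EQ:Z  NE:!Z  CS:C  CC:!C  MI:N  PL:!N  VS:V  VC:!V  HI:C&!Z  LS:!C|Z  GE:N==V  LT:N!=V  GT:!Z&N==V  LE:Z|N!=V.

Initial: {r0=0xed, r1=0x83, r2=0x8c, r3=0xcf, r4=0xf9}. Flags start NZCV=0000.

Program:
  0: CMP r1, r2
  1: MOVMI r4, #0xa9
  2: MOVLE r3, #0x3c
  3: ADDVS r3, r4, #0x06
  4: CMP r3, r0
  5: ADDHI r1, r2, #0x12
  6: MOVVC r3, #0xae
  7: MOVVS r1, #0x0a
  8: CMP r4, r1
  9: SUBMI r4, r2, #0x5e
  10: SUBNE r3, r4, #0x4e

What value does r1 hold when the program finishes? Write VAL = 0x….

[0] flags=1000 → (cmp)
[1] flags=1000 MI?T → r4=0xa9
[2] flags=1000 LE?T → r3=0x3c
[3] flags=1000 VS?F → skip
[4] flags=0000 → (cmp)
[5] flags=0000 HI?F → skip
[6] flags=0000 VC?T → r3=0xae
[7] flags=0000 VS?F → skip
[8] flags=0010 → (cmp)
[9] flags=0010 MI?F → skip
[10] flags=0010 NE?T → r3=0x5b

VAL = 0x83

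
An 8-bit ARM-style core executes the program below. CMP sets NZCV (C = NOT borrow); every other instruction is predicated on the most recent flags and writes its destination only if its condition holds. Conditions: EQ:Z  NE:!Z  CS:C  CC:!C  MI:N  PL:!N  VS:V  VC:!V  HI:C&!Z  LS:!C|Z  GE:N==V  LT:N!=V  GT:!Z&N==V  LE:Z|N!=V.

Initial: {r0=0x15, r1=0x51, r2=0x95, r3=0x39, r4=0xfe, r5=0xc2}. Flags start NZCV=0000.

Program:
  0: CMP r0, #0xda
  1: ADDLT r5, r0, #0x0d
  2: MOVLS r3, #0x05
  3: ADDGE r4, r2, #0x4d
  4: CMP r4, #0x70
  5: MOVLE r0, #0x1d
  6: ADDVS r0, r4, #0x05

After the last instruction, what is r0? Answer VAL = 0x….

0: ✓ CMP  NZCV=0000
1: · ADDLT
2: ✓ MOVLS  r3←0x05
3: ✓ ADDGE  r4←0xe2
4: ✓ CMP  NZCV=0011
5: ✓ MOVLE  r0←0x1d
6: ✓ ADDVS  r0←0xe7

VAL = 0xe7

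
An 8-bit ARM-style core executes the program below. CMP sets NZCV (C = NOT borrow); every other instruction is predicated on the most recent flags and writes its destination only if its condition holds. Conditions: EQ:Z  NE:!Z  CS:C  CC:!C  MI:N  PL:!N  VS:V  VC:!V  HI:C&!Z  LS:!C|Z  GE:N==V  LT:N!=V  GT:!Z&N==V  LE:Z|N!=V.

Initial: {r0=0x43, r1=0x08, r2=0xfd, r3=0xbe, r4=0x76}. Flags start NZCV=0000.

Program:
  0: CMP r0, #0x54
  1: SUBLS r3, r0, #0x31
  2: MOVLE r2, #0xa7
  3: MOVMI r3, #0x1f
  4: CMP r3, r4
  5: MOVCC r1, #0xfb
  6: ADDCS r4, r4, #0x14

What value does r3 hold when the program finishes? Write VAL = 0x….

VAL = 0x1f

[0] flags=1000 → (cmp)
[1] flags=1000 LS?T → r3=0x12
[2] flags=1000 LE?T → r2=0xa7
[3] flags=1000 MI?T → r3=0x1f
[4] flags=1000 → (cmp)
[5] flags=1000 CC?T → r1=0xfb
[6] flags=1000 CS?F → skip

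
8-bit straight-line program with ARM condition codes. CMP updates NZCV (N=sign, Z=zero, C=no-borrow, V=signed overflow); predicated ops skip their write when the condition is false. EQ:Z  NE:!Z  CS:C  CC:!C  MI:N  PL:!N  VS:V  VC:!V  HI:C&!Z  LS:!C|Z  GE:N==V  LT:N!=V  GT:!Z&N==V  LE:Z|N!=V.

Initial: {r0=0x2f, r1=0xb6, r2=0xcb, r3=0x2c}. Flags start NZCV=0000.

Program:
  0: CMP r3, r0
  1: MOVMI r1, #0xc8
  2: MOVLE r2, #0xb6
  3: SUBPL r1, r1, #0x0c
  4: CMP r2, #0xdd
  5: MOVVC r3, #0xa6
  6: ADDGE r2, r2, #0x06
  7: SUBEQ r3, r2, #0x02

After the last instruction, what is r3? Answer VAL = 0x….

[0] flags=1000 → (cmp)
[1] flags=1000 MI?T → r1=0xc8
[2] flags=1000 LE?T → r2=0xb6
[3] flags=1000 PL?F → skip
[4] flags=1000 → (cmp)
[5] flags=1000 VC?T → r3=0xa6
[6] flags=1000 GE?F → skip
[7] flags=1000 EQ?F → skip

VAL = 0xa6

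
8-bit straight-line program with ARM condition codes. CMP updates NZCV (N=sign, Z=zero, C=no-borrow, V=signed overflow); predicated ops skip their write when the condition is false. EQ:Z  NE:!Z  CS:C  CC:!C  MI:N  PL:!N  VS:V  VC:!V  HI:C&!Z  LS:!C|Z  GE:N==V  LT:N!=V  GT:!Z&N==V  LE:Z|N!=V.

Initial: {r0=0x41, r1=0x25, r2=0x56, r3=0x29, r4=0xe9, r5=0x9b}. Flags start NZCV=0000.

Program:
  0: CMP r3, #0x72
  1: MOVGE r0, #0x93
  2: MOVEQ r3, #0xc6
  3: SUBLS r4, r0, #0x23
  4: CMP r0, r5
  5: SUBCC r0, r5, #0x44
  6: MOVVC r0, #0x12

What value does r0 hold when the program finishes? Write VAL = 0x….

[0] flags=1000 → (cmp)
[1] flags=1000 GE?F → skip
[2] flags=1000 EQ?F → skip
[3] flags=1000 LS?T → r4=0x1e
[4] flags=1001 → (cmp)
[5] flags=1001 CC?T → r0=0x57
[6] flags=1001 VC?F → skip

VAL = 0x57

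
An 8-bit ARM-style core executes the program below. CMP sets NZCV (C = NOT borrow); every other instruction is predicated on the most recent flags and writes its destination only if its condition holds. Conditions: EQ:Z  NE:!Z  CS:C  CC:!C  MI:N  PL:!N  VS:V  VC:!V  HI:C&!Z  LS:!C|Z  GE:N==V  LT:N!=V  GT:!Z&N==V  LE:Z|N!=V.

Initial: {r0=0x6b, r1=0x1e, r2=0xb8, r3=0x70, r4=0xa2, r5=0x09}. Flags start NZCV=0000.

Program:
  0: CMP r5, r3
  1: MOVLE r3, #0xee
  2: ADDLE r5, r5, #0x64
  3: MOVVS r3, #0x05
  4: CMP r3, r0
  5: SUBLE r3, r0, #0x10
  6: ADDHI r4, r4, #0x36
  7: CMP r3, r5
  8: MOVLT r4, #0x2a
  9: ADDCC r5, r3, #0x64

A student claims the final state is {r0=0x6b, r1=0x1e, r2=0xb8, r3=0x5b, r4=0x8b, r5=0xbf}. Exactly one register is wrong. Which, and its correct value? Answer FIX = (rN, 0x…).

FIX = (r4, 0x2a)

0: ✓ CMP  NZCV=1000
1: ✓ MOVLE  r3←0xee
2: ✓ ADDLE  r5←0x6d
3: · MOVVS
4: ✓ CMP  NZCV=1010
5: ✓ SUBLE  r3←0x5b
6: ✓ ADDHI  r4←0xd8
7: ✓ CMP  NZCV=1000
8: ✓ MOVLT  r4←0x2a
9: ✓ ADDCC  r5←0xbf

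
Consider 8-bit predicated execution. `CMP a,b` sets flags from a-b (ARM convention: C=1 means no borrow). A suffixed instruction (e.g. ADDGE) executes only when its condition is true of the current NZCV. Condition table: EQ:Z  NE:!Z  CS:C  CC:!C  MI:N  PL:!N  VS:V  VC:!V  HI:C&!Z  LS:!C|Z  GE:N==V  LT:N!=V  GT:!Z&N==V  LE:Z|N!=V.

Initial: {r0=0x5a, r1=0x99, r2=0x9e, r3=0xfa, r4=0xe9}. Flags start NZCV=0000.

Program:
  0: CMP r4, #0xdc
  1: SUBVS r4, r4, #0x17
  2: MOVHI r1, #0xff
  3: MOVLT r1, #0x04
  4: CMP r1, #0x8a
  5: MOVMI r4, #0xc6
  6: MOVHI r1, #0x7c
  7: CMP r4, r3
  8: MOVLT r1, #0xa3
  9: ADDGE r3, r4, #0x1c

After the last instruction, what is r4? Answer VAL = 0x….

VAL = 0xe9

[0] flags=0010 → (cmp)
[1] flags=0010 VS?F → skip
[2] flags=0010 HI?T → r1=0xff
[3] flags=0010 LT?F → skip
[4] flags=0010 → (cmp)
[5] flags=0010 MI?F → skip
[6] flags=0010 HI?T → r1=0x7c
[7] flags=1000 → (cmp)
[8] flags=1000 LT?T → r1=0xa3
[9] flags=1000 GE?F → skip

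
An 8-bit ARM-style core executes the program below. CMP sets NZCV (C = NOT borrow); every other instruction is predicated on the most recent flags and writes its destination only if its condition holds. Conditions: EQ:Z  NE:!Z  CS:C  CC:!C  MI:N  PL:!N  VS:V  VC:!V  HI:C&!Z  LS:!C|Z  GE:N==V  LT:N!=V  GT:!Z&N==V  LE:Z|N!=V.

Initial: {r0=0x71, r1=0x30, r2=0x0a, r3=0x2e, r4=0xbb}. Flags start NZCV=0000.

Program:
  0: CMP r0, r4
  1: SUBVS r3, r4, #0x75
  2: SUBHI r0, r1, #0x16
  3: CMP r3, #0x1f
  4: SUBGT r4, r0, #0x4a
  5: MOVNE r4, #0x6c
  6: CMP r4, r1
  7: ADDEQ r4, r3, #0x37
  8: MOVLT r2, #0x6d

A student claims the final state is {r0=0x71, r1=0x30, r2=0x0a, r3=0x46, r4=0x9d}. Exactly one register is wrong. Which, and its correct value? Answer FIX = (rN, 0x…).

[0] flags=1001 → (cmp)
[1] flags=1001 VS?T → r3=0x46
[2] flags=1001 HI?F → skip
[3] flags=0010 → (cmp)
[4] flags=0010 GT?T → r4=0x27
[5] flags=0010 NE?T → r4=0x6c
[6] flags=0010 → (cmp)
[7] flags=0010 EQ?F → skip
[8] flags=0010 LT?F → skip

FIX = (r4, 0x6c)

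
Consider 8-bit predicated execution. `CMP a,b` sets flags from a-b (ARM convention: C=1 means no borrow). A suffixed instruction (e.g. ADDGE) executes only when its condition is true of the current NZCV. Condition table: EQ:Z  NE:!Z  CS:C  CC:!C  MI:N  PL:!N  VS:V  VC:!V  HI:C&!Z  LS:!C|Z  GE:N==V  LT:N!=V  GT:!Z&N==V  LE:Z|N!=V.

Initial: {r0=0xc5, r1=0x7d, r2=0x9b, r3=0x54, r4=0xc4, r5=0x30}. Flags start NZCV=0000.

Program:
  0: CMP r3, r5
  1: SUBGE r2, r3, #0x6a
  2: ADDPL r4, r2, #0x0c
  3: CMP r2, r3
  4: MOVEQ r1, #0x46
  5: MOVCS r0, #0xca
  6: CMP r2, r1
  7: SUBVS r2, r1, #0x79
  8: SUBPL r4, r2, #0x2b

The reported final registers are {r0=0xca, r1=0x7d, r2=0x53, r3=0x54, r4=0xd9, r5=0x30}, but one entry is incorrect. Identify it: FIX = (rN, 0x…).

0: ✓ CMP  NZCV=0010
1: ✓ SUBGE  r2←0xea
2: ✓ ADDPL  r4←0xf6
3: ✓ CMP  NZCV=1010
4: · MOVEQ
5: ✓ MOVCS  r0←0xca
6: ✓ CMP  NZCV=0011
7: ✓ SUBVS  r2←0x04
8: ✓ SUBPL  r4←0xd9

FIX = (r2, 0x04)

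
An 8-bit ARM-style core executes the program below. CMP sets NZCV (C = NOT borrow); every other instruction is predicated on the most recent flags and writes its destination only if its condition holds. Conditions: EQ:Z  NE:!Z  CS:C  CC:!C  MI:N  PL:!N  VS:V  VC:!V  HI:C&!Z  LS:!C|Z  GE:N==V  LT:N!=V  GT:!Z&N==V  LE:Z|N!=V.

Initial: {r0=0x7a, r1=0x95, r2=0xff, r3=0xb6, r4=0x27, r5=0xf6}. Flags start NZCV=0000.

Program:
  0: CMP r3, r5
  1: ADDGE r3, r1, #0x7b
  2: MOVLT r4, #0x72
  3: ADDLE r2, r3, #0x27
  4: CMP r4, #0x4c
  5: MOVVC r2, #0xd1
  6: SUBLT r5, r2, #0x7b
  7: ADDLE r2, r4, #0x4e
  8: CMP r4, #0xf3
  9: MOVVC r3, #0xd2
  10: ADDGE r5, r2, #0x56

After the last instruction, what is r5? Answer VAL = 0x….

VAL = 0x27

0: ✓ CMP  NZCV=1000
1: · ADDGE
2: ✓ MOVLT  r4←0x72
3: ✓ ADDLE  r2←0xdd
4: ✓ CMP  NZCV=0010
5: ✓ MOVVC  r2←0xd1
6: · SUBLT
7: · ADDLE
8: ✓ CMP  NZCV=0000
9: ✓ MOVVC  r3←0xd2
10: ✓ ADDGE  r5←0x27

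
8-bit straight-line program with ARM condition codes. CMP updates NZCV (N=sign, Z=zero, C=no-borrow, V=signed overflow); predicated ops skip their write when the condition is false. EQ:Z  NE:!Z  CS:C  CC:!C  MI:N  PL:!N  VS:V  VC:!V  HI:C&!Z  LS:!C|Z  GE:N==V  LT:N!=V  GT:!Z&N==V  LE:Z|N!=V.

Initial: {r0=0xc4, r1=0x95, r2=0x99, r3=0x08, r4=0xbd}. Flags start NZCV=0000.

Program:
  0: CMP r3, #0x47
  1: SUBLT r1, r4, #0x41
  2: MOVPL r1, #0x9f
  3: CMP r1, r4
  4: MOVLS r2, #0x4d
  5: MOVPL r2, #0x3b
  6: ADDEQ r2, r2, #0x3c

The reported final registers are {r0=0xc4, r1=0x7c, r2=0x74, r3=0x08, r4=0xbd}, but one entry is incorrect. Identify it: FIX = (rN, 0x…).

[0] flags=1000 → (cmp)
[1] flags=1000 LT?T → r1=0x7c
[2] flags=1000 PL?F → skip
[3] flags=1001 → (cmp)
[4] flags=1001 LS?T → r2=0x4d
[5] flags=1001 PL?F → skip
[6] flags=1001 EQ?F → skip

FIX = (r2, 0x4d)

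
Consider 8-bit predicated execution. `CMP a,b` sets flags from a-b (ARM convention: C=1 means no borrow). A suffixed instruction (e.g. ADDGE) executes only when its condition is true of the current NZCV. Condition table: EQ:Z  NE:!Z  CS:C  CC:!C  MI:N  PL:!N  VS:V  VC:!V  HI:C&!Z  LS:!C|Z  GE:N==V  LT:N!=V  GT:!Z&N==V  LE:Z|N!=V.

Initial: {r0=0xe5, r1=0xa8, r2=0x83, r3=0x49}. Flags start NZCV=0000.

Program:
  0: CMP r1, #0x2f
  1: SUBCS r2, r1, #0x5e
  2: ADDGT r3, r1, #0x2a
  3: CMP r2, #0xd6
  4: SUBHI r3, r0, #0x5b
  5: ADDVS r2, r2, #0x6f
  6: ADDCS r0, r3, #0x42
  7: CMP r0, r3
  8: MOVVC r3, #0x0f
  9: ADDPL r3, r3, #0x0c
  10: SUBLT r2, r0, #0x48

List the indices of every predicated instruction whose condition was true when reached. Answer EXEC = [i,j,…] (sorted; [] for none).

[0] flags=0011 → (cmp)
[1] flags=0011 CS?T → r2=0x4a
[2] flags=0011 GT?F → skip
[3] flags=0000 → (cmp)
[4] flags=0000 HI?F → skip
[5] flags=0000 VS?F → skip
[6] flags=0000 CS?F → skip
[7] flags=1010 → (cmp)
[8] flags=1010 VC?T → r3=0x0f
[9] flags=1010 PL?F → skip
[10] flags=1010 LT?T → r2=0x9d

EXEC = [1,8,10]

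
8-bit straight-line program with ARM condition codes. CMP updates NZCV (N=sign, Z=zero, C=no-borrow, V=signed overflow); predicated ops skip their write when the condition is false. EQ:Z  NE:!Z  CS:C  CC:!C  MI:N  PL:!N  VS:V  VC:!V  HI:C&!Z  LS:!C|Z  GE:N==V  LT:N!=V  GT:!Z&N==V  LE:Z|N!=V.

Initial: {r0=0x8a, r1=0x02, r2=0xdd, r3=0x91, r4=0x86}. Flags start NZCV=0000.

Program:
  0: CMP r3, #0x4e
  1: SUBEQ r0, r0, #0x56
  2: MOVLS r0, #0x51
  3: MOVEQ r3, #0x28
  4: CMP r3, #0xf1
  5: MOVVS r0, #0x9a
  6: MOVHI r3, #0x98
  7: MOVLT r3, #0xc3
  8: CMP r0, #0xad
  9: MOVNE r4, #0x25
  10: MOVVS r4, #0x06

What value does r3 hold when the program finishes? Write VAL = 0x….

[0] flags=0011 → (cmp)
[1] flags=0011 EQ?F → skip
[2] flags=0011 LS?F → skip
[3] flags=0011 EQ?F → skip
[4] flags=1000 → (cmp)
[5] flags=1000 VS?F → skip
[6] flags=1000 HI?F → skip
[7] flags=1000 LT?T → r3=0xc3
[8] flags=1000 → (cmp)
[9] flags=1000 NE?T → r4=0x25
[10] flags=1000 VS?F → skip

VAL = 0xc3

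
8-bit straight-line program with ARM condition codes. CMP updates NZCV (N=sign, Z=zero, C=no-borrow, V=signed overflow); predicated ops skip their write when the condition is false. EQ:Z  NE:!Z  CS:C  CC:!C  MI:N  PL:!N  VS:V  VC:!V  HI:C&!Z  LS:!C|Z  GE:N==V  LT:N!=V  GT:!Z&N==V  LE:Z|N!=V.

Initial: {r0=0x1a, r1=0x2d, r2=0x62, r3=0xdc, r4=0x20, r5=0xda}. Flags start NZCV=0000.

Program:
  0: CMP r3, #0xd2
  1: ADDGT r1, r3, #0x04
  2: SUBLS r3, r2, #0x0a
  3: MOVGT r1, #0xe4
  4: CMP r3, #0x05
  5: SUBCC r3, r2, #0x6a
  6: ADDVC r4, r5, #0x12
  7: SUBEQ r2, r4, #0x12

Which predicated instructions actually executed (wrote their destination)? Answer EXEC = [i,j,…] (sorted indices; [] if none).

EXEC = [1,3,6]

0: ✓ CMP  NZCV=0010
1: ✓ ADDGT  r1←0xe0
2: · SUBLS
3: ✓ MOVGT  r1←0xe4
4: ✓ CMP  NZCV=1010
5: · SUBCC
6: ✓ ADDVC  r4←0xec
7: · SUBEQ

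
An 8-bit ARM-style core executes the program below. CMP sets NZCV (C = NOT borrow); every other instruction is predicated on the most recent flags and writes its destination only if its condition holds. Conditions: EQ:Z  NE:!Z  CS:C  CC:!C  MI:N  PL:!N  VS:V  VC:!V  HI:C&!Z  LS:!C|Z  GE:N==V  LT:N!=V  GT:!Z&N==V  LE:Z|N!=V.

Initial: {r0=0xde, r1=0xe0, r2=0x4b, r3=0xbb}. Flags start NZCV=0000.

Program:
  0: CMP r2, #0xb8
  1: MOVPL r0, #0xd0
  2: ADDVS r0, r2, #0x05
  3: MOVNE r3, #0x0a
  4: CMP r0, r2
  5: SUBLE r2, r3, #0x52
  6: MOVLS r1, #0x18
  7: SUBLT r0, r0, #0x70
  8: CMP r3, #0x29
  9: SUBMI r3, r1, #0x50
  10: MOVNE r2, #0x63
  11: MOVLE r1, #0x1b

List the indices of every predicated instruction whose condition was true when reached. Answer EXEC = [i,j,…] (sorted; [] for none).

[0] flags=1001 → (cmp)
[1] flags=1001 PL?F → skip
[2] flags=1001 VS?T → r0=0x50
[3] flags=1001 NE?T → r3=0x0a
[4] flags=0010 → (cmp)
[5] flags=0010 LE?F → skip
[6] flags=0010 LS?F → skip
[7] flags=0010 LT?F → skip
[8] flags=1000 → (cmp)
[9] flags=1000 MI?T → r3=0x90
[10] flags=1000 NE?T → r2=0x63
[11] flags=1000 LE?T → r1=0x1b

EXEC = [2,3,9,10,11]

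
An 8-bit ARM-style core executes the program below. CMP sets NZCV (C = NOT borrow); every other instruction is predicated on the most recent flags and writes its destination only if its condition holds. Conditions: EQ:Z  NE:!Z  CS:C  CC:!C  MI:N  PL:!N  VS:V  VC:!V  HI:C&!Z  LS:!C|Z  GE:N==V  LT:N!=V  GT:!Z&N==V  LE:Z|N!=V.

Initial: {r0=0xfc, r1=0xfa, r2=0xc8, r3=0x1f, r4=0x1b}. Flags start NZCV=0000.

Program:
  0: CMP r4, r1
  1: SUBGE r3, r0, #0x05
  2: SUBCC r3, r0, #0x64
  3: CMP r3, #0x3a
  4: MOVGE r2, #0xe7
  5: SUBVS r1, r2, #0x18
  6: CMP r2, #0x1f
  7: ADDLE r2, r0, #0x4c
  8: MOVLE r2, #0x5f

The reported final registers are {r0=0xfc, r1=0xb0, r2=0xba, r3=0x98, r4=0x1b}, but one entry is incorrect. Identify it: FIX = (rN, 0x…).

FIX = (r2, 0x5f)

0: ✓ CMP  NZCV=0000
1: ✓ SUBGE  r3←0xf7
2: ✓ SUBCC  r3←0x98
3: ✓ CMP  NZCV=0011
4: · MOVGE
5: ✓ SUBVS  r1←0xb0
6: ✓ CMP  NZCV=1010
7: ✓ ADDLE  r2←0x48
8: ✓ MOVLE  r2←0x5f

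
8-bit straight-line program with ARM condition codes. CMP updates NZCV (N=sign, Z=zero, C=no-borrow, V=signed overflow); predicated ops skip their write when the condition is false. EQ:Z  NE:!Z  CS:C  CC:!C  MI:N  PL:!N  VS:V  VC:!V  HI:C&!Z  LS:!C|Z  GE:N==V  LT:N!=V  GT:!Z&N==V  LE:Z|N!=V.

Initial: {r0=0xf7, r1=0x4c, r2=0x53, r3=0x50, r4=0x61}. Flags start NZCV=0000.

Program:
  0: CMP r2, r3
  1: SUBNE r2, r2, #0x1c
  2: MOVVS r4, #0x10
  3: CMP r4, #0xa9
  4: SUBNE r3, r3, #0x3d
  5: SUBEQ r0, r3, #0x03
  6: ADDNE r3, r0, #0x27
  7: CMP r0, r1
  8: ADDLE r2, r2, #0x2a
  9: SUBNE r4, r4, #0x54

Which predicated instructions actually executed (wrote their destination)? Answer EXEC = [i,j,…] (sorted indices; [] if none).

EXEC = [1,4,6,8,9]

[0] flags=0010 → (cmp)
[1] flags=0010 NE?T → r2=0x37
[2] flags=0010 VS?F → skip
[3] flags=1001 → (cmp)
[4] flags=1001 NE?T → r3=0x13
[5] flags=1001 EQ?F → skip
[6] flags=1001 NE?T → r3=0x1e
[7] flags=1010 → (cmp)
[8] flags=1010 LE?T → r2=0x61
[9] flags=1010 NE?T → r4=0x0d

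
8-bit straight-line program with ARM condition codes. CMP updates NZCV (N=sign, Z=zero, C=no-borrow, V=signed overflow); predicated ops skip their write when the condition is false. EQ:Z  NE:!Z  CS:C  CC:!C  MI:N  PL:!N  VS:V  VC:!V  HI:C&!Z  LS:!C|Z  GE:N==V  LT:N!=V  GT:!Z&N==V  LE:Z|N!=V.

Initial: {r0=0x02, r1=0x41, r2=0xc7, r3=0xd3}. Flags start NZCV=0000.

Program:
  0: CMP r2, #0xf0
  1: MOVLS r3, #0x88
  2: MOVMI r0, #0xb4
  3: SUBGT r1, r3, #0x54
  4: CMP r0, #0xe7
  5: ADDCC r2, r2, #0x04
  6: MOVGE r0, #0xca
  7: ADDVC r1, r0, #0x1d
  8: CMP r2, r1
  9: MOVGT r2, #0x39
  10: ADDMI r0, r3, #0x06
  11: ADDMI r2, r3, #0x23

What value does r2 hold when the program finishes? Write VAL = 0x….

0: ✓ CMP  NZCV=1000
1: ✓ MOVLS  r3←0x88
2: ✓ MOVMI  r0←0xb4
3: · SUBGT
4: ✓ CMP  NZCV=1000
5: ✓ ADDCC  r2←0xcb
6: · MOVGE
7: ✓ ADDVC  r1←0xd1
8: ✓ CMP  NZCV=1000
9: · MOVGT
10: ✓ ADDMI  r0←0x8e
11: ✓ ADDMI  r2←0xab

VAL = 0xab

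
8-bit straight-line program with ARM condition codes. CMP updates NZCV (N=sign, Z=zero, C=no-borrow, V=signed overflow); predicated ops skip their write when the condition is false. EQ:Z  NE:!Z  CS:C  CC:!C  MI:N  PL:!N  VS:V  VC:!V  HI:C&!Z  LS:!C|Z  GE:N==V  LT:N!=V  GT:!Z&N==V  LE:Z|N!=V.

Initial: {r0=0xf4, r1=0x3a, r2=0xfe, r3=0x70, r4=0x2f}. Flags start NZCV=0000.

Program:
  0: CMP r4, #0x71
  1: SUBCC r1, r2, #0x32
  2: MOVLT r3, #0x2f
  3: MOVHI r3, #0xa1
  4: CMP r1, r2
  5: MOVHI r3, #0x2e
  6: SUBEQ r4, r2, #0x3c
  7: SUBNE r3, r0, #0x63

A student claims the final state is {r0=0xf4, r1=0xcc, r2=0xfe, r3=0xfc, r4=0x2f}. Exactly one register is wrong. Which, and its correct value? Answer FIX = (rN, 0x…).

[0] flags=1000 → (cmp)
[1] flags=1000 CC?T → r1=0xcc
[2] flags=1000 LT?T → r3=0x2f
[3] flags=1000 HI?F → skip
[4] flags=1000 → (cmp)
[5] flags=1000 HI?F → skip
[6] flags=1000 EQ?F → skip
[7] flags=1000 NE?T → r3=0x91

FIX = (r3, 0x91)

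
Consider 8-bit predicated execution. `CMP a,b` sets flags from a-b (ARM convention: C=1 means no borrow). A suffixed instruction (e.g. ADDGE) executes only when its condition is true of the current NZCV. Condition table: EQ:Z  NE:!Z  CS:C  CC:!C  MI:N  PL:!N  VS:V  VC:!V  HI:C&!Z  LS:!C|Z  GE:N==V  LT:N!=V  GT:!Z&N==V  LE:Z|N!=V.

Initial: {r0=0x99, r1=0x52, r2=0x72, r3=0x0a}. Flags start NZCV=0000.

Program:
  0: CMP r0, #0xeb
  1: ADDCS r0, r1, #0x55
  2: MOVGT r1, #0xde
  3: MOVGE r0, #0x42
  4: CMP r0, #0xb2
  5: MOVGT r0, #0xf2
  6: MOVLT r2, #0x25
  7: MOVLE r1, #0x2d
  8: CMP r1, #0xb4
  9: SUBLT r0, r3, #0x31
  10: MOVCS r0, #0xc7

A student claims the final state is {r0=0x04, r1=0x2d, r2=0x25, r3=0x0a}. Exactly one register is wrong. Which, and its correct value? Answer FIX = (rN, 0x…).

0: ✓ CMP  NZCV=1000
1: · ADDCS
2: · MOVGT
3: · MOVGE
4: ✓ CMP  NZCV=1000
5: · MOVGT
6: ✓ MOVLT  r2←0x25
7: ✓ MOVLE  r1←0x2d
8: ✓ CMP  NZCV=0000
9: · SUBLT
10: · MOVCS

FIX = (r0, 0x99)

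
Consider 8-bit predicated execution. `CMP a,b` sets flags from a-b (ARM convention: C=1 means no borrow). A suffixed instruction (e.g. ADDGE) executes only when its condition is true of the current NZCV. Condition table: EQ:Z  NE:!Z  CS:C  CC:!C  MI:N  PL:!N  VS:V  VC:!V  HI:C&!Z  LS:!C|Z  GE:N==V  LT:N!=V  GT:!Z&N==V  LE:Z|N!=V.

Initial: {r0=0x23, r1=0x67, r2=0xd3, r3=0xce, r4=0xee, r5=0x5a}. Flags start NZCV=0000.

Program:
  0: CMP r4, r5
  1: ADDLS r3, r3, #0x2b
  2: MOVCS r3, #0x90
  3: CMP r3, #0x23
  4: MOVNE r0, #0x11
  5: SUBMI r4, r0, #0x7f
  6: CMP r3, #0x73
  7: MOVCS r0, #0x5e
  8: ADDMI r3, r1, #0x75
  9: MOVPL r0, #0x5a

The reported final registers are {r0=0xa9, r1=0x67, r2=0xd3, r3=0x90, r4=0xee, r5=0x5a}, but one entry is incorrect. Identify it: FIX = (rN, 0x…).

[0] flags=1010 → (cmp)
[1] flags=1010 LS?F → skip
[2] flags=1010 CS?T → r3=0x90
[3] flags=0011 → (cmp)
[4] flags=0011 NE?T → r0=0x11
[5] flags=0011 MI?F → skip
[6] flags=0011 → (cmp)
[7] flags=0011 CS?T → r0=0x5e
[8] flags=0011 MI?F → skip
[9] flags=0011 PL?T → r0=0x5a

FIX = (r0, 0x5a)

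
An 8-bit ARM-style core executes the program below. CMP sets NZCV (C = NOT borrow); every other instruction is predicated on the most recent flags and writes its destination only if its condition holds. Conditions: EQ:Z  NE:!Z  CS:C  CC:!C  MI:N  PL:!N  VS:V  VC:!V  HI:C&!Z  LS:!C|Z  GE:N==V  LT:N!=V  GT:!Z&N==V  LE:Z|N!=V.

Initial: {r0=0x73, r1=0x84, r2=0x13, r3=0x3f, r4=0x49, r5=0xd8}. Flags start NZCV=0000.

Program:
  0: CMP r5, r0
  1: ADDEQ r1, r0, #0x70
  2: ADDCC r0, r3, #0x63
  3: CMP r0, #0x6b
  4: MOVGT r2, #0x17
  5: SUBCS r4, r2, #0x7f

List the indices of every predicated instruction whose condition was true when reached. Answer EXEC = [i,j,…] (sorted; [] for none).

0: ✓ CMP  NZCV=0011
1: · ADDEQ
2: · ADDCC
3: ✓ CMP  NZCV=0010
4: ✓ MOVGT  r2←0x17
5: ✓ SUBCS  r4←0x98

EXEC = [4,5]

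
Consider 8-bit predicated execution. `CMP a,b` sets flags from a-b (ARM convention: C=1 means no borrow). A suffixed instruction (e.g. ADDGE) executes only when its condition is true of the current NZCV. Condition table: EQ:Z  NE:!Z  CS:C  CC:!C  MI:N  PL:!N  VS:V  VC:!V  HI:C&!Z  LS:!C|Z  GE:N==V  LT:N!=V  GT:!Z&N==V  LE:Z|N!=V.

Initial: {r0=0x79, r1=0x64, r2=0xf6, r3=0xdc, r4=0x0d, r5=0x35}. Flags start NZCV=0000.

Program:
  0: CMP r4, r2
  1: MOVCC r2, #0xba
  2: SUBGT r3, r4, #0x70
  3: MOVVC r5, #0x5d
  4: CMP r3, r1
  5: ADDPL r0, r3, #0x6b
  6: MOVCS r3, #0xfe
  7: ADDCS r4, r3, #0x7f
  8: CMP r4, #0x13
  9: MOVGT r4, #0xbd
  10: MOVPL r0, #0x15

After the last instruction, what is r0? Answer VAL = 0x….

[0] flags=0000 → (cmp)
[1] flags=0000 CC?T → r2=0xba
[2] flags=0000 GT?T → r3=0x9d
[3] flags=0000 VC?T → r5=0x5d
[4] flags=0011 → (cmp)
[5] flags=0011 PL?T → r0=0x08
[6] flags=0011 CS?T → r3=0xfe
[7] flags=0011 CS?T → r4=0x7d
[8] flags=0010 → (cmp)
[9] flags=0010 GT?T → r4=0xbd
[10] flags=0010 PL?T → r0=0x15

VAL = 0x15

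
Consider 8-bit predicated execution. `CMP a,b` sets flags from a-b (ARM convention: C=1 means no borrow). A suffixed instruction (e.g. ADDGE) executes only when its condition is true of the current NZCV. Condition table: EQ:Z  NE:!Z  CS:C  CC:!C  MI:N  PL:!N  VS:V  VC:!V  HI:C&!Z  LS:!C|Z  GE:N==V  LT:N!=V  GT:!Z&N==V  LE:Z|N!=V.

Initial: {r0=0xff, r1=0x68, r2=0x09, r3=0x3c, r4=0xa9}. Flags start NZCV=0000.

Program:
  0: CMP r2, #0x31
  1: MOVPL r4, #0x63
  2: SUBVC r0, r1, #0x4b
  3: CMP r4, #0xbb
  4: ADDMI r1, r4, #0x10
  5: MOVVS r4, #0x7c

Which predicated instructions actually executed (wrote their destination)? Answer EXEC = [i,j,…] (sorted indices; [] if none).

EXEC = [2,4]

[0] flags=1000 → (cmp)
[1] flags=1000 PL?F → skip
[2] flags=1000 VC?T → r0=0x1d
[3] flags=1000 → (cmp)
[4] flags=1000 MI?T → r1=0xb9
[5] flags=1000 VS?F → skip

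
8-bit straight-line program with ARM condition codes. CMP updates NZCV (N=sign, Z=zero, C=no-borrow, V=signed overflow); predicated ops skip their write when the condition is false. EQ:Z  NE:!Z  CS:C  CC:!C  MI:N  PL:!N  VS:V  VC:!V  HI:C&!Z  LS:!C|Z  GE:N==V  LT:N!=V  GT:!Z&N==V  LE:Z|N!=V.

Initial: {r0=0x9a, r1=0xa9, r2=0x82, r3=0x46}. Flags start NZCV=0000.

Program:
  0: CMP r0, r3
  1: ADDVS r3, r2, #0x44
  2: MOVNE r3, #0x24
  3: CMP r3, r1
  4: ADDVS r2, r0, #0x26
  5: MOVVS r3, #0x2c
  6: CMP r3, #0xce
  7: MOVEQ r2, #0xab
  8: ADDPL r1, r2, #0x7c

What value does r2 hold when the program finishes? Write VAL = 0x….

VAL = 0x82

0: ✓ CMP  NZCV=0011
1: ✓ ADDVS  r3←0xc6
2: ✓ MOVNE  r3←0x24
3: ✓ CMP  NZCV=0000
4: · ADDVS
5: · MOVVS
6: ✓ CMP  NZCV=0000
7: · MOVEQ
8: ✓ ADDPL  r1←0xfe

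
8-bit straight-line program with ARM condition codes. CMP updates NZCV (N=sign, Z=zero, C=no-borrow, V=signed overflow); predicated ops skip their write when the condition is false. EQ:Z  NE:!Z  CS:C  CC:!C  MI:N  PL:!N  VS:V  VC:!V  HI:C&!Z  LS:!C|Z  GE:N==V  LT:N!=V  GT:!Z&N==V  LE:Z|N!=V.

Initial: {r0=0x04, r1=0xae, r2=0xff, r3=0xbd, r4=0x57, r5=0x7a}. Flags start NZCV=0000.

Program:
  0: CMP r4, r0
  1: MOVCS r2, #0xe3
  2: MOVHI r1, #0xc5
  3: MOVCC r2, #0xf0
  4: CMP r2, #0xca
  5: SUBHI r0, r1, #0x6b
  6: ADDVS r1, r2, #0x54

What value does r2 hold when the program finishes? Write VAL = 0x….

VAL = 0xe3

[0] flags=0010 → (cmp)
[1] flags=0010 CS?T → r2=0xe3
[2] flags=0010 HI?T → r1=0xc5
[3] flags=0010 CC?F → skip
[4] flags=0010 → (cmp)
[5] flags=0010 HI?T → r0=0x5a
[6] flags=0010 VS?F → skip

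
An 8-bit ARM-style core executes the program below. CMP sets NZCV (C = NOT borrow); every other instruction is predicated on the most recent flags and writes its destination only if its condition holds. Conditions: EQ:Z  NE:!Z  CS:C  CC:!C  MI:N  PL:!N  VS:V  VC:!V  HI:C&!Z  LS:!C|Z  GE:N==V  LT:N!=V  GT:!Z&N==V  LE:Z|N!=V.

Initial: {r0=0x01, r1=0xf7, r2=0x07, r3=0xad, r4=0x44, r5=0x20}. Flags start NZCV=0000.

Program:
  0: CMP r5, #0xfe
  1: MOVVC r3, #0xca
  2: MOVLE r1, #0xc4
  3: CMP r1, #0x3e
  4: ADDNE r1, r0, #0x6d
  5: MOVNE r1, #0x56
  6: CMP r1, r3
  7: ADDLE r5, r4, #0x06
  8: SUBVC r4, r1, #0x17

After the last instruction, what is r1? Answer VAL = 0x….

VAL = 0x56

0: ✓ CMP  NZCV=0000
1: ✓ MOVVC  r3←0xca
2: · MOVLE
3: ✓ CMP  NZCV=1010
4: ✓ ADDNE  r1←0x6e
5: ✓ MOVNE  r1←0x56
6: ✓ CMP  NZCV=1001
7: · ADDLE
8: · SUBVC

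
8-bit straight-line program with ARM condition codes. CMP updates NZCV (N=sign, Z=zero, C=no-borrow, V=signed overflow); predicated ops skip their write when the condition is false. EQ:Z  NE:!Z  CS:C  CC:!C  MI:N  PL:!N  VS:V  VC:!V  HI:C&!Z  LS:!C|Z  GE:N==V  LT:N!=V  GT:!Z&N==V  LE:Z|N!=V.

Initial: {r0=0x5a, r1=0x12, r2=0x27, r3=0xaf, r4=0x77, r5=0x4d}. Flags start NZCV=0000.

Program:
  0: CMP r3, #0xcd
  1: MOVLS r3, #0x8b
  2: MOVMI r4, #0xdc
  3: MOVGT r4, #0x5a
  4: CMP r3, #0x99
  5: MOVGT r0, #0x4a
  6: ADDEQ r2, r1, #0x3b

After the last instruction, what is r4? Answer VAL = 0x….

VAL = 0xdc

0: ✓ CMP  NZCV=1000
1: ✓ MOVLS  r3←0x8b
2: ✓ MOVMI  r4←0xdc
3: · MOVGT
4: ✓ CMP  NZCV=1000
5: · MOVGT
6: · ADDEQ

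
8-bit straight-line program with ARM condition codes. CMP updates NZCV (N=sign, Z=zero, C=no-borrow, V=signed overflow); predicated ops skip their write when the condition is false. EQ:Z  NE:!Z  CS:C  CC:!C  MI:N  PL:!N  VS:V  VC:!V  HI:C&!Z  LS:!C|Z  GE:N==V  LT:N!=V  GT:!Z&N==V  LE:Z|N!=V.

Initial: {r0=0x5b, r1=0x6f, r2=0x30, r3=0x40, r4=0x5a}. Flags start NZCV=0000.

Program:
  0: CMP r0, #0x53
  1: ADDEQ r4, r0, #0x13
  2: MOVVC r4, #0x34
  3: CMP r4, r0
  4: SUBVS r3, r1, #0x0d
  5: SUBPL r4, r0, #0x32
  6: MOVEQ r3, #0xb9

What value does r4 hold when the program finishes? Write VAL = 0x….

VAL = 0x34

[0] flags=0010 → (cmp)
[1] flags=0010 EQ?F → skip
[2] flags=0010 VC?T → r4=0x34
[3] flags=1000 → (cmp)
[4] flags=1000 VS?F → skip
[5] flags=1000 PL?F → skip
[6] flags=1000 EQ?F → skip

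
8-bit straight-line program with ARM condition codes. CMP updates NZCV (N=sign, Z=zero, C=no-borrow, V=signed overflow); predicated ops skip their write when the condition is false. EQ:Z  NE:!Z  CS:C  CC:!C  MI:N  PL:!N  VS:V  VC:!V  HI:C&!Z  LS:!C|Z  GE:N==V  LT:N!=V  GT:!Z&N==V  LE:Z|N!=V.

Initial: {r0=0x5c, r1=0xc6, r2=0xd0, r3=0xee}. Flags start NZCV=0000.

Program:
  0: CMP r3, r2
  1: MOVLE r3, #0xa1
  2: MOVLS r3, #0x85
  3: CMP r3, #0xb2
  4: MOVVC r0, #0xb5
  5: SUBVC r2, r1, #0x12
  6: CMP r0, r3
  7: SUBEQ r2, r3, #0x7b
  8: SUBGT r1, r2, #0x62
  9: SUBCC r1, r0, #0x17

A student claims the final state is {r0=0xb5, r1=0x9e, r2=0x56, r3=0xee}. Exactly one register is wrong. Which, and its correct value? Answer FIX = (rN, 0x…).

FIX = (r2, 0xb4)

[0] flags=0010 → (cmp)
[1] flags=0010 LE?F → skip
[2] flags=0010 LS?F → skip
[3] flags=0010 → (cmp)
[4] flags=0010 VC?T → r0=0xb5
[5] flags=0010 VC?T → r2=0xb4
[6] flags=1000 → (cmp)
[7] flags=1000 EQ?F → skip
[8] flags=1000 GT?F → skip
[9] flags=1000 CC?T → r1=0x9e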